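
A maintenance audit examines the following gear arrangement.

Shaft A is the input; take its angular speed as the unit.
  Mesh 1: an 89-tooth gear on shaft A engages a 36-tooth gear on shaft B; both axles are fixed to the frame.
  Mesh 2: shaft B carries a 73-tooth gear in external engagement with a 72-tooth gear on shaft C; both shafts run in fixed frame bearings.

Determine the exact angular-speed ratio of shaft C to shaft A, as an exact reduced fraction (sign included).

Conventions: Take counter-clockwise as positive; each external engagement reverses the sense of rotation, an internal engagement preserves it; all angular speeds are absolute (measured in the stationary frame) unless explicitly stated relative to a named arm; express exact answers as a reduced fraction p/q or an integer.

class = fixed-axis compound train [2 meshes; 2 ratios multiply, 2 sense flips]
mesh 1 [89T→36T]: running ratio 89/36, sense −
mesh 2 [73T→72T]: running ratio 6497/2592, sense +
ω_out/ω_in = 6497/2592

6497/2592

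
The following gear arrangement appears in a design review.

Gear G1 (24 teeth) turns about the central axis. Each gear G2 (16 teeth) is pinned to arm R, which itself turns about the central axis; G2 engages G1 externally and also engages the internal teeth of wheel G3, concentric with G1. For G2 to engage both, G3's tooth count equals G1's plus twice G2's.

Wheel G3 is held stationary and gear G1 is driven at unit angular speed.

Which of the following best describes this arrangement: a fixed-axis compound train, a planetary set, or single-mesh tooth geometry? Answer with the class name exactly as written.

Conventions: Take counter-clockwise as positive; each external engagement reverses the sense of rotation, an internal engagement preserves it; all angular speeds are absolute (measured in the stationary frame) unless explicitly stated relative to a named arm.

planetary set

planetary set (24T centre, 16T on arm, 56T internal) — Willis relation
classification: planetary set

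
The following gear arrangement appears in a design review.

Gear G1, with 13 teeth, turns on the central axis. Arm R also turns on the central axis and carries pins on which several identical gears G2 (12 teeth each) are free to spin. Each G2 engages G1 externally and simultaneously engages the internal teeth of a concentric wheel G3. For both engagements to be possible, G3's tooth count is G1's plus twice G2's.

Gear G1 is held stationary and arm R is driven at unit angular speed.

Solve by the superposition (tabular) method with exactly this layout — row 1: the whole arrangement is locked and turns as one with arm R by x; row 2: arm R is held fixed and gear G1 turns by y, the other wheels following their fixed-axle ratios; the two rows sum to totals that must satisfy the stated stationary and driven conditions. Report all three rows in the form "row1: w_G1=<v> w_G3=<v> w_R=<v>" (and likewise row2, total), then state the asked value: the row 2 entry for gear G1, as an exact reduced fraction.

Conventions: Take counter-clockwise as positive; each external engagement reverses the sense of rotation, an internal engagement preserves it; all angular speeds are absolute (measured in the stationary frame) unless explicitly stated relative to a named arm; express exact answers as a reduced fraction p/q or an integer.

row1: w_G1=1 w_G3=1 w_R=1
row2: w_G1=-1 w_G3=13/37 w_R=0
total: w_G1=0 w_G3=50/37 w_R=1
asked value: -1

topology: planetary set — G1 13T / G2 12T / G3 37T, arm = carrier (Willis)
superposition row 1 [locked train]: every member turns x
row 2 — arm fixed, fixed-axis ratios: sun y, ring −(13/37)·y, arm 0
boundary: total ω_sun = x + y = 0 and total ω_arm = x = 1  ⇒  y = -1, x = 1
row 2 ring = −(13/37)·(-1) = 13/37
totals (row 1 + row 2): sun 1 + (-1) = 0, ring 1 + 13/37 = 50/37, arm 1 + 0 = 1
asked cell (row2, sun) = -1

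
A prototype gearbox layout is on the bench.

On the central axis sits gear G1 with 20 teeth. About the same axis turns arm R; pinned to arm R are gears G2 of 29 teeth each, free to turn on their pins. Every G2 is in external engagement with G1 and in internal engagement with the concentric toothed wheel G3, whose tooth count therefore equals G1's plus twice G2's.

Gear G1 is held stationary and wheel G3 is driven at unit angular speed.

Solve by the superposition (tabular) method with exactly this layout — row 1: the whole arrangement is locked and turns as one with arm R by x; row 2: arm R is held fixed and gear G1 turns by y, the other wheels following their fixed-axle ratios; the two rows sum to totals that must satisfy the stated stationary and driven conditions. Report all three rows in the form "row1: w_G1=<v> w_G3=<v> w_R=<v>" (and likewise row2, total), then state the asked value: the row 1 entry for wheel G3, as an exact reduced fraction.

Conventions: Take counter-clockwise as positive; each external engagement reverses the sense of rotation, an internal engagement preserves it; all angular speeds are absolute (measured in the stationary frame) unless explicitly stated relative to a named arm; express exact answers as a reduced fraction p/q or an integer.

topology: planetary set — G1 20T / G2 29T / G3 78T, arm = carrier (Willis)
row 1 (train locked, turned with arm): all members turn x
row 2 — arm fixed, fixed-axis ratios: sun y, ring −(20/78)·y, arm 0
boundary: total ω_sun = x + y = 0 and total ω_ring = x − (20/78)·y = 1  ⇒  y = -39/49, x = 39/49
row 2 ring = −(20/78)·(-39/49) = 10/49
totals (row 1 + row 2): sun 39/49 + (-39/49) = 0, ring 39/49 + 10/49 = 1, arm 39/49 + 0 = 39/49
asked cell (row1, ring) = 39/49

row1: w_G1=39/49 w_G3=39/49 w_R=39/49
row2: w_G1=-39/49 w_G3=10/49 w_R=0
total: w_G1=0 w_G3=1 w_R=39/49
asked value: 39/49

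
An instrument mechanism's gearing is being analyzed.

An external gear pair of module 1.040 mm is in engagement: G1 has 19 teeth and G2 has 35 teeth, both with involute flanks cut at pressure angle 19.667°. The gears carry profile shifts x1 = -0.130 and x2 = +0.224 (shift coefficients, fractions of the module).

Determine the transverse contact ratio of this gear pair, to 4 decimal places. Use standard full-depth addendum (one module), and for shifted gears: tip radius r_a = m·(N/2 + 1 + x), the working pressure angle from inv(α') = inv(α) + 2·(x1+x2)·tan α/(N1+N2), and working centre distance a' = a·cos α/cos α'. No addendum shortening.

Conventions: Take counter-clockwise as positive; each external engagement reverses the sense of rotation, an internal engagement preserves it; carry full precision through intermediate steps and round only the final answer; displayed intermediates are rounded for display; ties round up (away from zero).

single-mesh involute tooth geometry (19T engaging 35T at module 1.040)
base radii: r_b1 = 9.303646, r_b2 = 17.138295
tip radii: r_a1 = 10.784800, r_a2 = 19.472960
inv(α') = inv(19.667°) + 2·(-0.130+0.224)·tan α/(19+35) = 0.01539256  ⇒  α' = 20.20876°
a' = a·cos α / cos α' = 28.0800·cos 19.667°/cos 20.20876° = 28.176478
action lengths: √(r_a1²−r_b1²) = 5.454731, √(r_a2²−r_b2²) = 9.245271
base pitch p_b = π·m·cos α = 3.076659
CR = (5.454731 + 9.245271 − 28.176478·sin 20.20876°)/3.076659 = 1.614306
contact ratio ≈ 1.6143

1.6143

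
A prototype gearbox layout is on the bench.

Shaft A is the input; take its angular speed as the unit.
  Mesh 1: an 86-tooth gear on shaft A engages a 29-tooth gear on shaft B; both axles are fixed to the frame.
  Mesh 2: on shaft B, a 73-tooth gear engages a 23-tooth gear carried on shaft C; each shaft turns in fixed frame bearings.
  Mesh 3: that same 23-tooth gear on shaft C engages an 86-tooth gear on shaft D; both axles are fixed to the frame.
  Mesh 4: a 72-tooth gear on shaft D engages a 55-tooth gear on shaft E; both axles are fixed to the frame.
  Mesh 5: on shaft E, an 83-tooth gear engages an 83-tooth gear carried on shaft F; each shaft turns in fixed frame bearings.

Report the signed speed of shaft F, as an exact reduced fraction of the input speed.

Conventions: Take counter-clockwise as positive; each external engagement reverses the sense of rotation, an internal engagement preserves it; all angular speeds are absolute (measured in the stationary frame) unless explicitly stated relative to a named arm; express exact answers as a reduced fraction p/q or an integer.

-5256/1595

5-mesh fixed-axis compound train (all bearings frame-fixed)
mesh 1 [86T→29T]: |ω|/ω_in = 1×86/29 = 86/29, sense flips to −
mesh 2 [73T→23T]: |ω|/ω_in = (86/29)×73/23 = 6278/667, sense flips to +
mesh 3 [23T→86T]: |ω|/ω_in = (6278/667)×23/86 = 73/29, sense flips to −
mesh 4 [72T→55T]: |ω|/ω_in = (73/29)×72/55 = 5256/1595, sense flips to +
mesh 5 [83T→83T]: |ω|/ω_in = (5256/1595)×83/83 = 5256/1595, sense flips to −
signed output speed (× input speed) = -5256/1595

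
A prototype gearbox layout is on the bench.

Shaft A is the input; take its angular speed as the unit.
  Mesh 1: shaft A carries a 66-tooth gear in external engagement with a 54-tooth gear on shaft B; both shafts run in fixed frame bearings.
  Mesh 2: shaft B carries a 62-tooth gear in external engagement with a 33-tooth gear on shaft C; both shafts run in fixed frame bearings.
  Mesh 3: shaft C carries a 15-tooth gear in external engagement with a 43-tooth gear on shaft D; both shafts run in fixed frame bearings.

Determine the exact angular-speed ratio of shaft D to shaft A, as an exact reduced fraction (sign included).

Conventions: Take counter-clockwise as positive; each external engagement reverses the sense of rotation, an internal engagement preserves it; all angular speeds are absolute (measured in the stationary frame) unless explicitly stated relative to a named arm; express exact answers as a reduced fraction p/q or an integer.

-310/387

class = fixed-axis compound train [3 meshes; 3 ratios multiply, 3 sense flips]
mesh 1 [66T→54T]: running ratio 11/9, sense −
mesh 2 [62T→33T]: running ratio 62/27, sense +
mesh 3 [15T→43T]: running ratio 310/387, sense −
ω_out/ω_in = -310/387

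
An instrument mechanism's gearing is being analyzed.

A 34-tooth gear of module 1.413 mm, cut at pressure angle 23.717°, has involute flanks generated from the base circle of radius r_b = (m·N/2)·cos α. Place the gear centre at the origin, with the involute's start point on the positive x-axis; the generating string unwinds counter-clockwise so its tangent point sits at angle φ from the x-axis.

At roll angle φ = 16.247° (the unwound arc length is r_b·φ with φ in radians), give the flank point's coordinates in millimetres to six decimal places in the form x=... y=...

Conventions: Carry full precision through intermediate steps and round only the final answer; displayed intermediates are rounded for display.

recognized (one wheel, involute flank): single-mesh tooth geometry, m = 1.413, N = 34
pitch radius r_p = m·N/2 = 1.413·34/2 = 24.021000
base radius r_b = r_p·cos α = 24.021000·cos 23.717° = 21.992265
roll angle φ = 16.247° = 0.28356364 rad
x = r_b·(cos φ + φ·sin φ) = 22.858752
y = r_b·(sin φ − φ·cos φ) = 0.165808

x=22.858752 y=0.165808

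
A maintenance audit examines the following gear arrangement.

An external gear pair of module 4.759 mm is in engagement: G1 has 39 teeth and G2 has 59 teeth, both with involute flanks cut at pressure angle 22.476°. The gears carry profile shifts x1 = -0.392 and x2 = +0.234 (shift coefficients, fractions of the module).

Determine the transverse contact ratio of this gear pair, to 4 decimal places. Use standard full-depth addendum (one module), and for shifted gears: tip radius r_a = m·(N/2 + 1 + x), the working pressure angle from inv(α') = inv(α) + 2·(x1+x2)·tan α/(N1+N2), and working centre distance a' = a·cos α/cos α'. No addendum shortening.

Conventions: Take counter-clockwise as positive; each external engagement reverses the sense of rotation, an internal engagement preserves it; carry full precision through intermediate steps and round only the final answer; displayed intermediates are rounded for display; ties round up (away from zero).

1.6567

class = single-mesh tooth geometry [involute pair 39T × 59T, m = 4.759]
base radii: r_b1 = 85.751351, r_b2 = 129.726402
tip radii: r_a1 = 95.693972, r_a2 = 146.263106
inv(α') = inv(22.476°) + 2·(-0.392+0.234)·tan α/(39+59) = 0.02010865  ⇒  α' = 22.01924°
a' = a·cos α / cos α' = 233.1910·cos 22.476°/cos 22.01924° = 232.431787
action lengths: √(r_a1²−r_b1²) = 42.474017, √(r_a2²−r_b2²) = 67.557062
base pitch p_b = π·m·cos α = 13.815170
CR = (42.474017 + 67.557062 − 232.431787·sin 22.01924°)/13.815170 = 1.656747
contact ratio ≈ 1.6567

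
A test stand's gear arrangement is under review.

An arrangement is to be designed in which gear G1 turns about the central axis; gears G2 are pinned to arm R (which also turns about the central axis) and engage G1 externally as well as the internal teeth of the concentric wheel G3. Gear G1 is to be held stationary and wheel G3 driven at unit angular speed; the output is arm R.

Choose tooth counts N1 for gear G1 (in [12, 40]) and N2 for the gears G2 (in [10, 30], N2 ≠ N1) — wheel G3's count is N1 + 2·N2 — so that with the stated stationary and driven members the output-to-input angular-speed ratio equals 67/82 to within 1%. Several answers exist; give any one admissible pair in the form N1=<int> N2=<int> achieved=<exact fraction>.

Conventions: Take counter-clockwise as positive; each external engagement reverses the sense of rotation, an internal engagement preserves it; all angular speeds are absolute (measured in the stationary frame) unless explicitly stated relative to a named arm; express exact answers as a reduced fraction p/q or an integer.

N1=15 N2=26 achieved=67/82

class = planetary set [ratio 67/82 wanted; Willis about the carrier]
Willis with ω_sun = 0: ω_arm/ω_ring = N3/(N1+N3); set equal to 67/82  ⇒  N3/N1 = (67/82)/(1 − 67/82) = 67/15
N3 = N1 + 2·N2  ⇒  N2/N1 = (N3/N1 − 1)/2 = (67/15 − 1)/2 = 26/15
smallest multiple with N1 ≥ 12 and N2 ≥ 10: k = 1  ⇒  N1 = 1·15 = 15, N2 = 1·26 = 26 (N1 ≤ 40, N2 ≤ 30, N2 ≠ N1 ✓), N3 = 15 + 2·26 = 67
check: N3/(N1+N3) with N1 = 15, N3 = 67 gives 67/82; |achieved − target| = 0 ≤ 67/8200 ✓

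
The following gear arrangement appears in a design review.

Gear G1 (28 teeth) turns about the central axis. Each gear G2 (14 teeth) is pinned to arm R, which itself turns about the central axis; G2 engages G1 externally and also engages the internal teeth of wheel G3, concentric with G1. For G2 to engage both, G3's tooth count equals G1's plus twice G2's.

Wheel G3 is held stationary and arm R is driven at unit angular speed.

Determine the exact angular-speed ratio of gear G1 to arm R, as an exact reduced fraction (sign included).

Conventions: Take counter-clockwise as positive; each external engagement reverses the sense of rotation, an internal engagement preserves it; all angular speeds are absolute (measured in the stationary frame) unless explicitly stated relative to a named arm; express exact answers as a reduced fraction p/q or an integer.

3

topology: planetary set — G1 28T / G2 14T / G3 56T, arm = carrier (Willis)
ring teeth: 28 + 2·14 = 56
28(ω_sun−ω_arm) = −56(ω_ring−ω_arm),  ω_ring = 0, ω_arm = 1
ω_sun = 1 − (56/28)(0−1) = 3
ω_out/ω_in = 3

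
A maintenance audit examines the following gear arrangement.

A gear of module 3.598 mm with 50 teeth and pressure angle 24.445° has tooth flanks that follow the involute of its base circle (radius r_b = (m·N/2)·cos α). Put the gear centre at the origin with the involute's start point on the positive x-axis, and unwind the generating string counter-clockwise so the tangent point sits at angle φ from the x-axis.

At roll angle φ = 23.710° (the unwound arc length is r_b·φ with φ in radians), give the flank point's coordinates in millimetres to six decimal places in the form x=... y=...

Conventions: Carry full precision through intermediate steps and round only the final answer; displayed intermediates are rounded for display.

single-mesh involute tooth geometry (50T wheel at module 3.598)
pitch radius r_p = m·N/2 = 3.598·50/2 = 89.950000
base radius r_b = r_p·cos α = 89.950000·cos 24.445° = 81.886786
roll angle φ = 23.710° = 0.41381757 rad
x = r_b·(cos φ + φ·sin φ) = 88.600815
y = r_b·(sin φ − φ·cos φ) = 1.901358

x=88.600815 y=1.901358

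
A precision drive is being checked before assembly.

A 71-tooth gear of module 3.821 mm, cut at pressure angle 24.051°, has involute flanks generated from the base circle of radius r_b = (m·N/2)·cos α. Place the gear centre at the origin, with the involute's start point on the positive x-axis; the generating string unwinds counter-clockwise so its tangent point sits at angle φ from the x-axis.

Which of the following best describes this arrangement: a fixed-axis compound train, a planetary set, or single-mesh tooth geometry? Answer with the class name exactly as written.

single-mesh tooth geometry

recognized (one wheel, involute flank): single-mesh tooth geometry, m = 3.821, N = 71
classification: single-mesh tooth geometry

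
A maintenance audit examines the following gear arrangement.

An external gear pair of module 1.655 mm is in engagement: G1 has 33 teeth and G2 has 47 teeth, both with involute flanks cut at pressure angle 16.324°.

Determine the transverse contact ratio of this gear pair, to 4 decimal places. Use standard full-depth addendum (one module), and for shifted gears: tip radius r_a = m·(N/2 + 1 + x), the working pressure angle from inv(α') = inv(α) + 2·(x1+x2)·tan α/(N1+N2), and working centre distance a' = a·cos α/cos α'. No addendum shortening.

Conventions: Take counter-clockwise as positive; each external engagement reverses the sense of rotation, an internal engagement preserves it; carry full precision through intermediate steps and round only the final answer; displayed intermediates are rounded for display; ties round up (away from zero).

topology: single-mesh involute geometry — m = 1.655, 33T/47T pair
base radii: r_b1 = 26.206670, r_b2 = 37.324652
tip radii: r_a1 = 28.962500, r_a2 = 40.547500
no profile shift: α' = α, a' = a
action lengths: √(r_a1²−r_b1²) = 12.330322, √(r_a2²−r_b2²) = 15.842037
base pitch p_b = π·m·cos α = 4.989738
CR = (12.330322 + 15.842037 − 66.200000·sin 16.32400°)/4.989738 = 1.917056
contact ratio ≈ 1.9171

1.9171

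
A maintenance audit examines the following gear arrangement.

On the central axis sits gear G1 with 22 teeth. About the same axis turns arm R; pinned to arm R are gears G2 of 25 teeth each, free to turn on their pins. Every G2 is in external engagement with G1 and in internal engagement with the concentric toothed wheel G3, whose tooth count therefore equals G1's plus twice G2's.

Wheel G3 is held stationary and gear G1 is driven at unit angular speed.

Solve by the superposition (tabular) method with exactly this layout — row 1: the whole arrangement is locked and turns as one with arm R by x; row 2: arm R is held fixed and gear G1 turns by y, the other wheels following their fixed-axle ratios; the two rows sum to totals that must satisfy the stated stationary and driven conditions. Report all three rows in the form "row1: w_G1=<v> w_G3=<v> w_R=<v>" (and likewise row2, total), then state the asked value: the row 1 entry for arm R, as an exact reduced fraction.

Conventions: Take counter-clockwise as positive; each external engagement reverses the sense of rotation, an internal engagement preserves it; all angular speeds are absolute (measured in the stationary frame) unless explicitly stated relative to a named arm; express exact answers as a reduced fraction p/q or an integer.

row1: w_G1=11/47 w_G3=11/47 w_R=11/47
row2: w_G1=36/47 w_G3=-11/47 w_R=0
total: w_G1=1 w_G3=0 w_R=11/47
asked value: 11/47

recognized (axles ride arm R): planetary set, 22/25/72 teeth
row 1: whole set turns with the arm by x
superposition row 2 [arm held]: sun y, ring −(22/72)·y, arm 0
boundary: total ω_ring = x − (22/72)·y = 0 and total ω_sun = x + y = 1  ⇒  y = 36/47, x = 11/47
row 2 ring = −(22/72)·36/47 = -11/47
totals (row 1 + row 2): sun 11/47 + 36/47 = 1, ring 11/47 + (-11/47) = 0, arm 11/47 + 0 = 11/47
asked cell (row1, arm) = 11/47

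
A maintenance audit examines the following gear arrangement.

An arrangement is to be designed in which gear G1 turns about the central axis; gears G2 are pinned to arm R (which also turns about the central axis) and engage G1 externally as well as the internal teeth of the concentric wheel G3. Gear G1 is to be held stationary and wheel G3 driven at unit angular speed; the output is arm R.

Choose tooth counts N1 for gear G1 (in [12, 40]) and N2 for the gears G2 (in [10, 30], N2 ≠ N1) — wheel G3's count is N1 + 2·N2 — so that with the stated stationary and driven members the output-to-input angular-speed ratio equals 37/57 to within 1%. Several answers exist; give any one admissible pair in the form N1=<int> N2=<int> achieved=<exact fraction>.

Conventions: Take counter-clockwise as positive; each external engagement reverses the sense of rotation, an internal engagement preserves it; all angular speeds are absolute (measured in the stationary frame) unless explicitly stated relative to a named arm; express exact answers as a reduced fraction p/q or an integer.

N1=40 N2=17 achieved=37/57

design class (target 37/57): planetary set
Willis with ω_sun = 0: ω_arm/ω_ring = N3/(N1+N3); set equal to 37/57  ⇒  N3/N1 = (37/57)/(1 − 37/57) = 37/20
N3 = N1 + 2·N2  ⇒  N2/N1 = (N3/N1 − 1)/2 = (37/20 − 1)/2 = 17/40
smallest multiple with N1 ≥ 12 and N2 ≥ 10: k = 1  ⇒  N1 = 1·40 = 40, N2 = 1·17 = 17 (N1 ≤ 40, N2 ≤ 30, N2 ≠ N1 ✓), N3 = 40 + 2·17 = 74
check: N3/(N1+N3) with N1 = 40, N3 = 74 gives 37/57; |achieved − target| = 0 ≤ 37/5700 ✓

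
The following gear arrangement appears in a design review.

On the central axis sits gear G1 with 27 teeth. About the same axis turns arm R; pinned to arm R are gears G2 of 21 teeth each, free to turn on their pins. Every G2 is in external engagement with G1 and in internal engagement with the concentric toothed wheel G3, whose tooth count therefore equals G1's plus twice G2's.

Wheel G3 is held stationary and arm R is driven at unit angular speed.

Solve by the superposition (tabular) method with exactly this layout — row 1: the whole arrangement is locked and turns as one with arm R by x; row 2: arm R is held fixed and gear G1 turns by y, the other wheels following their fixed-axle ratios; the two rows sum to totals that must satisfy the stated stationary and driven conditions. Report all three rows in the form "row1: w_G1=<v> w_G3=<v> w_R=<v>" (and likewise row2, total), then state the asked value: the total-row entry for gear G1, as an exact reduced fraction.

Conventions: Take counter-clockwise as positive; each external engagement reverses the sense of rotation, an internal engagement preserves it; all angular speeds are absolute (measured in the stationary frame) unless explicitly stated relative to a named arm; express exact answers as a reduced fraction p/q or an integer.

row1: w_G1=1 w_G3=1 w_R=1
row2: w_G1=23/9 w_G3=-1 w_R=0
total: w_G1=32/9 w_G3=0 w_R=1
asked value: 32/9

recognized (axles ride arm R): planetary set, 27/21/69 teeth
row 1: whole set turns with the arm by x
superposition row 2 [arm held]: sun y, ring −(27/69)·y, arm 0
boundary: total ω_ring = x − (27/69)·y = 0 and total ω_arm = x = 1  ⇒  y = 23/9, x = 1
row 2 ring = −(27/69)·23/9 = -1
totals (row 1 + row 2): sun 1 + 23/9 = 32/9, ring 1 + (-1) = 0, arm 1 + 0 = 1
asked cell (total, sun) = 32/9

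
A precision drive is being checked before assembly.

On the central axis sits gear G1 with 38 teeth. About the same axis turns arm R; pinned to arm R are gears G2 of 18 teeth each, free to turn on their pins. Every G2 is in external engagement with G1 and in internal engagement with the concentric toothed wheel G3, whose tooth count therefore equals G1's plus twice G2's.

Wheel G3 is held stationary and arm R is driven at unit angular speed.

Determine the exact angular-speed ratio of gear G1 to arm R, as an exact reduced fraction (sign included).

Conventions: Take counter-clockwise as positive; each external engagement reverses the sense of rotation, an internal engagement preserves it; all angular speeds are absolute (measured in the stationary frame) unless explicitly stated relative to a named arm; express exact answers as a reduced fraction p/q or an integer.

planetary set (38T centre, 18T on arm, 74T internal) — Willis relation
ring teeth: 38 + 2·18 = 74
38(ω_sun−ω_arm) = −74(ω_ring−ω_arm),  ω_ring = 0, ω_arm = 1
ω_sun = 1 − (74/38)(0−1) = 56/19
ω_out/ω_in = 56/19

56/19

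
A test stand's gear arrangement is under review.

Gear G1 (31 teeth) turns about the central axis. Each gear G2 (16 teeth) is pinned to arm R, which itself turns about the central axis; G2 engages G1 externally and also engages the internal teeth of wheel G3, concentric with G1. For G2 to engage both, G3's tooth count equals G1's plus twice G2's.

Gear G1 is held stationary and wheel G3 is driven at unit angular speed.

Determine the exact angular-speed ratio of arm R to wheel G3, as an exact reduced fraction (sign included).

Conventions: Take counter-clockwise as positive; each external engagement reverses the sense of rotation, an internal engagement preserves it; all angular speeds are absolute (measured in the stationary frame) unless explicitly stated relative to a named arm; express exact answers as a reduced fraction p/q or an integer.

63/94

topology: planetary set — G1 31T / G2 16T / G3 63T, arm = carrier (Willis)
ring teeth: 31 + 2·16 = 63
31(ω_sun−ω_arm) = −63(ω_ring−ω_arm),  ω_sun = 0, ω_ring = 1
31(0−ω_arm) = −63(1−ω_arm)  ⇒  94·ω_arm = 63  ⇒  ω_arm = 63/94
ω_out/ω_in = 63/94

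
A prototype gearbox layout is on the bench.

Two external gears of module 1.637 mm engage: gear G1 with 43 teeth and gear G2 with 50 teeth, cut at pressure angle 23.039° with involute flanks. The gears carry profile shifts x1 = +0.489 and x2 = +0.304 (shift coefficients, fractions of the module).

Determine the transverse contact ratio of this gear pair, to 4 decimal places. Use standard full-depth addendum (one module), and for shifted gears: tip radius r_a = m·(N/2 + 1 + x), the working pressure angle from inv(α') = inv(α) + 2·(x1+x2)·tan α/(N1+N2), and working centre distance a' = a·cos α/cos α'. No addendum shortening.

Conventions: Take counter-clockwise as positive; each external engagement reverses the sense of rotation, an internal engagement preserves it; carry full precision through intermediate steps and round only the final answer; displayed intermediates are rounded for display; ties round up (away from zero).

recognized (one external pair, fixed centres): single-mesh tooth geometry, m = 1.637, N1 = 43, N2 = 50
base radii: r_b1 = 32.388260, r_b2 = 37.660768
tip radii: r_a1 = 37.632993, r_a2 = 43.059648
inv(α') = inv(23.039°) + 2·(+0.489+0.304)·tan α/(43+50) = 0.03042456  ⇒  α' = 25.11773°
a' = a·cos α / cos α' = 76.1205·cos 23.039°/cos 25.11773° = 77.364845
action lengths: √(r_a1²−r_b1²) = 19.163579, √(r_a2²−r_b2²) = 20.875820
base pitch p_b = π·m·cos α = 4.732592
CR = (19.163579 + 20.875820 − 77.364845·sin 25.11773°)/4.732592 = 1.521279
contact ratio ≈ 1.5213

1.5213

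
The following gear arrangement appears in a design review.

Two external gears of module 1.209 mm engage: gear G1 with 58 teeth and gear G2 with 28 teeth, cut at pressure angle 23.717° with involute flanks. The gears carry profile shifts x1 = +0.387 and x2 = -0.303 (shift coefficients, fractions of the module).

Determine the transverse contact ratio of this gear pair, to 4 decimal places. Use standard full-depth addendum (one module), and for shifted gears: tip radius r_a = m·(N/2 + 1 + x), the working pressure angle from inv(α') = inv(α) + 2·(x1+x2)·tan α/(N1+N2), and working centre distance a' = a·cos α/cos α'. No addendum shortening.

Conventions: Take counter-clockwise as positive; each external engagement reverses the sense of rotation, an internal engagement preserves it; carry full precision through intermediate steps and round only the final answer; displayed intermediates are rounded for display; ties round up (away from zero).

1.5534

recognized (one external pair, fixed centres): single-mesh tooth geometry, m = 1.209, N1 = 58, N2 = 28
base radii: r_b1 = 32.099863, r_b2 = 15.496486
tip radii: r_a1 = 36.737883, r_a2 = 17.768673
inv(α') = inv(23.717°) + 2·(+0.387-0.303)·tan α/(58+28) = 0.02624171  ⇒  α' = 23.96875°
a' = a·cos α / cos α' = 51.9870·cos 23.717°/cos 23.96875° = 52.088050
action lengths: √(r_a1²−r_b1²) = 17.868151, √(r_a2²−r_b2²) = 8.693944
base pitch p_b = π·m·cos α = 3.477403
CR = (17.868151 + 8.693944 − 52.088050·sin 23.96875°)/3.477403 = 1.553439
contact ratio ≈ 1.5534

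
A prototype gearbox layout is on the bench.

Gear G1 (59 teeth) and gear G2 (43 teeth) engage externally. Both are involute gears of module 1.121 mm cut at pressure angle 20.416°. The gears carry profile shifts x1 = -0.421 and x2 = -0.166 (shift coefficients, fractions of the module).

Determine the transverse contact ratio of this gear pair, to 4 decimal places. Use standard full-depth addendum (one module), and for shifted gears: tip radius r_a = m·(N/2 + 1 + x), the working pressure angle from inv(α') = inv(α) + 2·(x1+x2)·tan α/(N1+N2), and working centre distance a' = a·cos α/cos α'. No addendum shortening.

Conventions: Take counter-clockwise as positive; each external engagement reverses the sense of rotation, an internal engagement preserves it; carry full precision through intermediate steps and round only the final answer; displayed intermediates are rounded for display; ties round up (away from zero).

1.8817

class = single-mesh tooth geometry [involute pair 59T × 43T, m = 1.121]
base radii: r_b1 = 30.992227, r_b2 = 22.587555
tip radii: r_a1 = 33.718559, r_a2 = 25.036414
inv(α') = inv(20.416°) + 2·(-0.421-0.166)·tan α/(59+43) = 0.01160404  ⇒  α' = 18.44590°
a' = a·cos α / cos α' = 57.1710·cos 20.416°/cos 18.44590° = 56.481650
action lengths: √(r_a1²−r_b1²) = 13.282436, √(r_a2²−r_b2²) = 10.799277
base pitch p_b = π·m·cos α = 3.300507
CR = (13.282436 + 10.799277 − 56.481650·sin 18.44590°)/3.300507 = 1.881651
contact ratio ≈ 1.8817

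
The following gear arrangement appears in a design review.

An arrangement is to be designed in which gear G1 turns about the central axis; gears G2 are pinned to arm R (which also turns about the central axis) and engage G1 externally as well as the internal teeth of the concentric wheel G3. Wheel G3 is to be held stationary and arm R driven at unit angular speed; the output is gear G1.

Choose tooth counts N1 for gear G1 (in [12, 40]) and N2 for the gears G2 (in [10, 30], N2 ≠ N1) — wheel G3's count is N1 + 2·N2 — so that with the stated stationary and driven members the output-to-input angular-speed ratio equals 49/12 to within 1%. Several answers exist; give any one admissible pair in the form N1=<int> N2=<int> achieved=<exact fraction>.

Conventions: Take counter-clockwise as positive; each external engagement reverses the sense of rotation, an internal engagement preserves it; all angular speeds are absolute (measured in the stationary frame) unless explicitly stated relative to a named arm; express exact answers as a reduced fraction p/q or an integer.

class = planetary set [ratio 49/12 wanted; Willis about the carrier]
Willis with ω_ring = 0: ω_sun/ω_arm = (N1+N3)/N1; set equal to 49/12  ⇒  N3/N1 = 49/12 − 1 = 37/12
N3 = N1 + 2·N2  ⇒  N2/N1 = (N3/N1 − 1)/2 = (37/12 − 1)/2 = 25/24
smallest multiple with N1 ≥ 12 and N2 ≥ 10: k = 1  ⇒  N1 = 1·24 = 24, N2 = 1·25 = 25 (N1 ≤ 40, N2 ≤ 30, N2 ≠ N1 ✓), N3 = 24 + 2·25 = 74
check: (N1+N3)/N1 with N1 = 24, N3 = 74 gives 49/12; |achieved − target| = 0 ≤ 49/1200 ✓

N1=24 N2=25 achieved=49/12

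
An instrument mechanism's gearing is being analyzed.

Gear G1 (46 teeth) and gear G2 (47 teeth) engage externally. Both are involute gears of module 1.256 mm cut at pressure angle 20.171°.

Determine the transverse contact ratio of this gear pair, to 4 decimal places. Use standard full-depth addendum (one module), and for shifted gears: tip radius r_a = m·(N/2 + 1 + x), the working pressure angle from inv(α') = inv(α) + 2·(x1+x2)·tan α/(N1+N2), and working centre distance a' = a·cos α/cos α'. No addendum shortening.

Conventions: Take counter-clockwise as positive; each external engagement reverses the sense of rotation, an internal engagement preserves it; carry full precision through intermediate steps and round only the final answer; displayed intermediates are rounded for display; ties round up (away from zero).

1.7330

recognized (one external pair, fixed centres): single-mesh tooth geometry, m = 1.256, N1 = 46, N2 = 47
base radii: r_b1 = 27.116232, r_b2 = 27.705715
tip radii: r_a1 = 30.144000, r_a2 = 30.772000
no profile shift: α' = α, a' = a
action lengths: √(r_a1²−r_b1²) = 13.167031, √(r_a2²−r_b2²) = 13.390644
base pitch p_b = π·m·cos α = 3.703833
CR = (13.167031 + 13.390644 − 58.404000·sin 20.17100°)/3.703833 = 1.732968
contact ratio ≈ 1.7330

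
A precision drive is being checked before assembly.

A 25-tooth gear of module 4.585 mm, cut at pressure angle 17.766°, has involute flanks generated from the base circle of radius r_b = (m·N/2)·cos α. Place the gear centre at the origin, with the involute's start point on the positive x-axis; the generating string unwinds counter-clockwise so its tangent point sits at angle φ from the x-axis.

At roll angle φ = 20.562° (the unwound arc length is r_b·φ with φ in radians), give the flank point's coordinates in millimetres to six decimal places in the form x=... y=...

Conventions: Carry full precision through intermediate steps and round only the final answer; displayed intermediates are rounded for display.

recognized (one wheel, involute flank): single-mesh tooth geometry, m = 4.585, N = 25
pitch radius r_p = m·N/2 = 4.585·25/2 = 57.312500
base radius r_b = r_p·cos α = 57.312500·cos 17.766° = 54.579303
roll angle φ = 20.562° = 0.35887460 rad
x = r_b·(cos φ + φ·sin φ) = 57.981607
y = r_b·(sin φ − φ·cos φ) = 0.830102

x=57.981607 y=0.830102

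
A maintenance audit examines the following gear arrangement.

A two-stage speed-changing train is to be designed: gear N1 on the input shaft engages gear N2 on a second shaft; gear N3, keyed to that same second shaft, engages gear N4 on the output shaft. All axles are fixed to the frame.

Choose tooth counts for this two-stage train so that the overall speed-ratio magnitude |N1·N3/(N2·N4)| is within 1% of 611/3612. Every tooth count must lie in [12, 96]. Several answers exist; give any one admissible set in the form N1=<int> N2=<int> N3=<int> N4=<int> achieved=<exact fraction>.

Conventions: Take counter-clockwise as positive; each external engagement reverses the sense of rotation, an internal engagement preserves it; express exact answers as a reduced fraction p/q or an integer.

N1=13 N2=42 N3=47 N4=86 achieved=611/3612

design class (target 611/3612): fixed-axis compound train
target = 611/3612 in lowest terms: an exact hit needs N1·N3 = k·611 and N2·N4 = k·3612 for one integer k, every count in [12, 96]; additionally prefer no 1:1 stage (N1 ≠ N2, N3 ≠ N4)
k = 1: N1·N3 = 611 = 13·47, N2·N4 = 3612 = 42·86
achieved = 13·47/(42·86) = 611/3612; |achieved − target| = 0 ≤ 611/361200 ✓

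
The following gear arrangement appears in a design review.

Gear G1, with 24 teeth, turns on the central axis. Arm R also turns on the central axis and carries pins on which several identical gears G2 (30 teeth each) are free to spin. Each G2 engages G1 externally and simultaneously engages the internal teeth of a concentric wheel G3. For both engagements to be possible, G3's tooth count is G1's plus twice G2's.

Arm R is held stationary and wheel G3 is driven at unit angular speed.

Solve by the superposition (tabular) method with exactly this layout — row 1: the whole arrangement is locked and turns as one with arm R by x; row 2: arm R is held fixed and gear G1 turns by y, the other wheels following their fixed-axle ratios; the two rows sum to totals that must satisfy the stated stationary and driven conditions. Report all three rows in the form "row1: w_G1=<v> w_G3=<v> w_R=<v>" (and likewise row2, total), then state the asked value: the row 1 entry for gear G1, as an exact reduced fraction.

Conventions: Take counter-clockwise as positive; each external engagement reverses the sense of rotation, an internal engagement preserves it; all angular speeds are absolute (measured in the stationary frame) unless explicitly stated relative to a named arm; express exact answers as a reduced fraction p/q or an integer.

recognized (axles ride arm R): planetary set, 24/30/84 teeth
row 1: whole set turns with the arm by x
superposition row 2 [arm held]: sun y, ring −(24/84)·y, arm 0
boundary: total ω_arm = x = 0 and total ω_ring = x − (24/84)·y = 1  ⇒  y = -7/2, x = 0
row 2 ring = −(24/84)·(-7/2) = 1
totals (row 1 + row 2): sun 0 + (-7/2) = -7/2, ring 0 + 1 = 1, arm 0 + 0 = 0
asked cell (row1, sun) = 0

row1: w_G1=0 w_G3=0 w_R=0
row2: w_G1=-7/2 w_G3=1 w_R=0
total: w_G1=-7/2 w_G3=1 w_R=0
asked value: 0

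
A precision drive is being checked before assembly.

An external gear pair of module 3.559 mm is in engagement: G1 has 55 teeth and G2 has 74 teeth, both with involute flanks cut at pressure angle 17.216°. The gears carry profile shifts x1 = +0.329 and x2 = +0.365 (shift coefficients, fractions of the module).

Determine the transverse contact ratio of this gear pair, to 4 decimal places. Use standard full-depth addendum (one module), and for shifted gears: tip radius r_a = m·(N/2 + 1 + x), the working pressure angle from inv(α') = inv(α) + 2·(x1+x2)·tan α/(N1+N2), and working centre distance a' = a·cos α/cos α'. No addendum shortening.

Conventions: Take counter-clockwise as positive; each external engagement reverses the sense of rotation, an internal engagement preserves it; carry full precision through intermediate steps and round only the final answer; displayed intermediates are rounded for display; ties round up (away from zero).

class = single-mesh tooth geometry [involute pair 55T × 74T, m = 3.559]
base radii: r_b1 = 93.487396, r_b2 = 125.783042
tip radii: r_a1 = 102.602411, r_a2 = 136.541035
inv(α') = inv(17.216°) + 2·(+0.329+0.365)·tan α/(55+74) = 0.01271584  ⇒  α' = 19.00038°
a' = a·cos α / cos α' = 229.5555·cos 17.216°/cos 19.00038° = 231.905475
action lengths: √(r_a1²−r_b1²) = 42.277199, √(r_a2²−r_b2²) = 53.123259
base pitch p_b = π·m·cos α = 10.679975
CR = (42.277199 + 53.123259 − 231.905475·sin 19.00038°)/10.679975 = 1.863111
contact ratio ≈ 1.8631

1.8631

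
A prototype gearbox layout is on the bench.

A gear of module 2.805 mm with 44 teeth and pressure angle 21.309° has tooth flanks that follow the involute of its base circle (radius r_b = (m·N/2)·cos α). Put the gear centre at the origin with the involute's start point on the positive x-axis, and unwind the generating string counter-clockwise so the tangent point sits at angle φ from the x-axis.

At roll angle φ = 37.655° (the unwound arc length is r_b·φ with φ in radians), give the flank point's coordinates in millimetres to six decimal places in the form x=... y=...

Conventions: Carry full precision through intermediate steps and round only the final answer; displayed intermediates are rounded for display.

class = single-mesh tooth geometry [base-circle involute, m = 2.805, 44T]
pitch radius r_p = m·N/2 = 2.805·44/2 = 61.710000
base radius r_b = r_p·cos α = 61.710000·cos 21.309° = 57.491144
roll angle φ = 37.655° = 0.65720373 rad
x = r_b·(cos φ + φ·sin φ) = 68.598025
y = r_b·(sin φ − φ·cos φ) = 5.208403

x=68.598025 y=5.208403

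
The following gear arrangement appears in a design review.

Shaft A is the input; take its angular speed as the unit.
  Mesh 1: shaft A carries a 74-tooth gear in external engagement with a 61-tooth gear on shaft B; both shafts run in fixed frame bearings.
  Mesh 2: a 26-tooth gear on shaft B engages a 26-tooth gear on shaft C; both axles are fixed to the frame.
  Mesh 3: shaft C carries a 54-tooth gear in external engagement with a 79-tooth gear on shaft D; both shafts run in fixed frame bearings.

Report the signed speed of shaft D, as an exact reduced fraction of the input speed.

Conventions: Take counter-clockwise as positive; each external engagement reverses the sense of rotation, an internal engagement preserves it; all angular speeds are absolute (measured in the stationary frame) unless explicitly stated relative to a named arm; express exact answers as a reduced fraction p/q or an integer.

-3996/4819

3-mesh fixed-axis compound train (all bearings frame-fixed)
mesh 1 [74T→61T]: |ω|/ω_in = 1×74/61 = 74/61, sense flips to −
mesh 2 [26T→26T]: |ω|/ω_in = (74/61)×26/26 = 74/61, sense flips to +
mesh 3 [54T→79T]: |ω|/ω_in = (74/61)×54/79 = 3996/4819, sense flips to −
signed output speed (× input speed) = -3996/4819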